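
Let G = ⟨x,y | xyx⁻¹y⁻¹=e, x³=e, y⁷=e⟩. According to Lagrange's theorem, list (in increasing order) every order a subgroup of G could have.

|G| = 21 = 3 · 7. By Lagrange's theorem the order of any subgroup divides 21; the divisors of 21 are 1, 3, 7, 21.

Answer: 1, 3, 7, 21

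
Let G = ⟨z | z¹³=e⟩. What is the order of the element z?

Compute successive powers until reaching e:
  z¹ = z, z² = z², z³ = z³, z⁴ = z⁴, z⁵ = z⁵, z⁶ = z⁶, z⁷ = z⁷, z⁸ = z⁸, z⁹ = z⁹, z¹⁰ = z¹⁰, z¹¹ = z¹¹, z¹² = z¹², z¹³ = e.
The smallest positive k with zᵏ = e is 13.

Answer: 13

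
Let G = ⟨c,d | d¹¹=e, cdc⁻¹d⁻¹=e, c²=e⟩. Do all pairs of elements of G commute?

Each pair of generators commutes: c·d = cd = d·c. Since the generators pairwise commute, every element of G commutes with every other, so G is abelian.

Answer: Yes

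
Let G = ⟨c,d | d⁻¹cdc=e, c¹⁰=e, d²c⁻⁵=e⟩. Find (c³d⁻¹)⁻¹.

The order of (c³d⁻¹) is 4 (smallest k with (c³d⁻¹)ᵏ = e), so (c³d⁻¹)⁻¹ = (c³d⁻¹)³ = c³d.
Check: (c³d⁻¹) · (c³d) → (c³d⁻¹) · c³ = d⁻¹;   (d⁻¹) · d = e, giving e as required.

Answer: c³d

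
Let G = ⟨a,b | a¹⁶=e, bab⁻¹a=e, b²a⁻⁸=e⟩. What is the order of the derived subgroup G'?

G' = [G, G] is generated by all commutators. The generator-pair commutators are: [a, b] = a².
The subgroup they normally generate is {e, a², a⁴, a⁶, a⁸, a¹⁰, a¹², a¹⁴}, of order 8.
Check: |G/G'| = 32/8 = 4 is the order of the abelianisation.

Answer: 8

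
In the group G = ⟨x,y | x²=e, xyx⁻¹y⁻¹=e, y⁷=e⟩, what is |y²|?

Compute successive powers until reaching e:
  (y²)¹ = y², (y²)² = y⁴, (y²)³ = y⁶, (y²)⁴ = y, (y²)⁵ = y³, (y²)⁶ = y⁵, (y²)⁷ = e.
The smallest positive k with (y²)ᵏ = e is 7.

Answer: 7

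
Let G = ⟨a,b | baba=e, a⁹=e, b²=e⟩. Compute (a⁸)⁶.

Compute successive powers of (a⁸), reducing at each step:
  (a⁸)²: (a⁸) · a⁸ = a⁷
  (a⁸)³: (a⁷) · a⁸ = a⁶
  (a⁸)⁴: (a⁶) · a⁸ = a⁵
  (a⁸)⁵: (a⁵) · a⁸ = a⁴
  (a⁸)⁶: (a⁴) · a⁸ = a³

Answer: a³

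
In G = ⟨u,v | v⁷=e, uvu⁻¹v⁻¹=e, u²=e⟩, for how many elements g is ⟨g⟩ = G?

G is cyclic of order 14. An element generates G iff its order is 14, and a cyclic group of order 14 has exactly φ(14) = 6 such elements.

Answer: 6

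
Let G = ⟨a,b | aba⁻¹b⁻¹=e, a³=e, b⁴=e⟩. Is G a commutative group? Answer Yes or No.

Each pair of generators commutes: a·b = ab = b·a. Since the generators pairwise commute, every element of G commutes with every other, so G is abelian.

Answer: Yes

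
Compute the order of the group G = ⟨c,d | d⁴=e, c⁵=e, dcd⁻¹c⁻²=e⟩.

Enumerate words in the generators, reducing via the relations: the distinct elements are
  {c, d, e, cd, c², c³, c⁴, d², d³, cd², cd³, c²d, c³d, c⁴d, c²d², c²d³, c³d², c³d³, c⁴d², c⁴d³}.
No further products give new elements, so |G| = 20.

Answer: 20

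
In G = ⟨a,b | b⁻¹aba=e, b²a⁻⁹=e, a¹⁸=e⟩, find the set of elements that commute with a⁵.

⟨a⁵⟩ ⊆ C_G(a⁵) since powers of a⁵ commute with a⁵; so |C_G(a⁵)| ≥ |⟨a⁵⟩| = 18.
By orbit–stabilizer, |C_G(a⁵)| = |G| / |conj. class of a⁵| = 36 / 2 = 18.
The 18 elements commuting with a⁵ are {e, a, a², a³, a⁴, a⁵, a⁶, a⁷, a⁸, a⁹, a¹⁰, a¹¹, a¹², a¹³, a¹⁴, a¹⁵, a¹⁶, a¹⁷}.

Answer: {e, a, a², a³, a⁴, a⁵, a⁶, a⁷, a⁸, a⁹, a¹⁰, a¹¹, a¹², a¹³, a¹⁴, a¹⁵, a¹⁶, a¹⁷}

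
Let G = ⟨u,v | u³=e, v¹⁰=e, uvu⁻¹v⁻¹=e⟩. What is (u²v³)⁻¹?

The order of (u²v³) is 30 (smallest k with (u²v³)ᵏ = e), so (u²v³)⁻¹ = (u²v³)²⁹ = uv⁷.
Check: (u²v³) · (uv⁷) → (u²v³) · u = v³;   (v³) · v⁷ = e, giving e as required.

Answer: uv⁷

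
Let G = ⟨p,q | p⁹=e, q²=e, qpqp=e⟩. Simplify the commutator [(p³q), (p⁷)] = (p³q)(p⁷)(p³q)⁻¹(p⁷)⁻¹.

[(p³q), (p⁷)] = (p³q)·(p⁷)·(p³q)⁻¹·(p⁷)⁻¹.
  (p³q) · (p⁷) = p⁵q
  (p⁵q) · (p³q) = p²
  (p²) · (p²) = p⁴

Answer: p⁴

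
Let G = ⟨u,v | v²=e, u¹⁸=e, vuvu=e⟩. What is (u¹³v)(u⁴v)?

Compute (u¹³v) · (u⁴v) by multiplying left to right and reducing via the relations at each step:
  (u¹³v) · u⁴ = u⁹v
  (u⁹v) · v = u⁹

Answer: u⁹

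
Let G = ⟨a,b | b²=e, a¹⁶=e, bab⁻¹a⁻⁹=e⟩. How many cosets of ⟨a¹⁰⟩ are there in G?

First find ord(a¹⁰) by computing successive powers:
  (a¹⁰)¹ = a¹⁰, (a¹⁰)² = a⁴, (a¹⁰)³ = a¹⁴, (a¹⁰)⁴ = a⁸, (a¹⁰)⁵ = a², (a¹⁰)⁶ = a¹², (a¹⁰)⁷ = a⁶, (a¹⁰)⁸ = e.
So |⟨a¹⁰⟩| = ord(a¹⁰) = 8. With |G| = 32, by Lagrange [G : ⟨a¹⁰⟩] = 32/8 = 4.

Answer: 4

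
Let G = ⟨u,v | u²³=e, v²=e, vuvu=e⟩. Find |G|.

Enumerate words in the generators, reducing via the relations: the distinct elements are
  {e, u, v, uv, u², u³, u⁴, u⁵, u⁶, u⁷, u⁸, u⁹, u²v, u²², u²¹, u²⁰, u³v, u¹², u¹³, u¹¹, u¹⁰, u¹⁴, u¹⁵, u¹⁶, u¹⁷, u¹⁸, u¹⁹, u⁴v, u⁵v, u⁶v, u⁷v, u⁸v, u⁹v, u²²v, u²¹v, u²⁰v, u¹²v, u¹³v, u¹¹v, u¹⁰v, u¹⁴v, u¹⁵v, u¹⁶v, u¹⁷v, u¹⁸v, u¹⁹v}.
No further products give new elements, so |G| = 46.

Answer: 46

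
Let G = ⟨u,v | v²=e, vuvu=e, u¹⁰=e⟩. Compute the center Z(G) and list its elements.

An element z ∈ Z(G) iff z commutes with every generator.
For example u⁵ is central: (u⁵)·u = u⁶ = u·(u⁵); (u⁵)·v = u⁵v = v·(u⁵).
Whereas u ∉ Z(G) since u·v = uv ≠ u⁹v = v·u.
Checking each of the 20 elements this way gives Z(G) = {e, u⁵}, of order 2.

Answer: {e, u⁵}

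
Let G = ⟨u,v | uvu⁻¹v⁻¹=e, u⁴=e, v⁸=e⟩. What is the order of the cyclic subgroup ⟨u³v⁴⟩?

|⟨u³v⁴⟩| equals the order of u³v⁴. Compute successive powers until reaching e:
  (u³v⁴)¹ = u³v⁴, (u³v⁴)² = u², (u³v⁴)³ = uv⁴, (u³v⁴)⁴ = e.
The smallest positive k with (u³v⁴)ᵏ = e is 4, so |⟨u³v⁴⟩| = 4.

Answer: 4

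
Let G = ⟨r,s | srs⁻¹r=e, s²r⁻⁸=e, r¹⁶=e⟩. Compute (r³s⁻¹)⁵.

Compute successive powers of (r³s⁻¹), reducing at each step:
  (r³s⁻¹)²: (r³s⁻¹) · r³ = s⁻¹;   (s⁻¹) · s⁻¹ = r⁸
  (r³s⁻¹)³: (r⁸) · r³ = r¹¹;   (r¹¹) · s⁻¹ = r³s
  (r³s⁻¹)⁴: (r³s) · r³ = s;   s · s⁻¹ = e
  (r³s⁻¹)⁵: e · r³ = r³;   (r³) · s⁻¹ = r³s⁻¹

Answer: r³s⁻¹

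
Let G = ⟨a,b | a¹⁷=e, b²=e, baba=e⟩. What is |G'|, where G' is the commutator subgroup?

G' = [G, G] is generated by all commutators. The generator-pair commutators are: [a, b] = a².
The subgroup they normally generate is {e, a, a², a³, a⁴, a⁵, a⁶, a⁷, a⁸, a⁹, a¹⁰, a¹¹, a¹², a¹³, a¹⁴, a¹⁵, a¹⁶}, of order 17.
Check: |G/G'| = 34/17 = 2 is the order of the abelianisation.

Answer: 17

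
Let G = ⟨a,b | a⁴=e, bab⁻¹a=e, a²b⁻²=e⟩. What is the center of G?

An element z ∈ Z(G) iff z commutes with every generator.
For example a² is central: (a²)·a = a³ = a·(a²); (a²)·b = b⁻¹ = b·(a²).
Whereas a ∉ Z(G) since a·b = ab ≠ ab⁻¹ = b·a.
Checking each of the 8 elements this way gives Z(G) = {e, a²}, of order 2.

Answer: {e, a²}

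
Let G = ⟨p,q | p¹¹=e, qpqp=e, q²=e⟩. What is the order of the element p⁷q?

Compute successive powers until reaching e:
  (p⁷q)¹ = p⁷q, (p⁷q)² = e.
The smallest positive k with (p⁷q)ᵏ = e is 2.

Answer: 2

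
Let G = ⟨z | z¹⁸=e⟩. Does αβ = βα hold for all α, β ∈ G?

G has a single generator, so G is cyclic and hence abelian.

Answer: Yes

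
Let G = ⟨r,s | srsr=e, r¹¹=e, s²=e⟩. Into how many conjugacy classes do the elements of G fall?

The conjugacy classes (representative and size) are:
  [e] (size 1), [r¹⁰] (size 2), [r²] (size 2), [r³] (size 2), [r⁷] (size 2), [r⁶] (size 2), [r²s] (size 11).
Class equation: 1 + 2 + 2 + 2 + 2 + 2 + 11 = 22 = |G|. So G has 7 conjugacy classes.

Answer: 7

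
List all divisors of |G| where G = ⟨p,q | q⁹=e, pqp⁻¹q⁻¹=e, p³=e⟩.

|G| = 27 = 3³. By Lagrange's theorem the order of any subgroup divides 27; the divisors of 27 are 1, 3, 9, 27.

Answer: 1, 3, 9, 27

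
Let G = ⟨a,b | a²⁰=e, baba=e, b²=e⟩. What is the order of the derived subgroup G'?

G' = [G, G] is generated by all commutators. The generator-pair commutators are: [a, b] = a².
The subgroup they normally generate is {e, a², a⁴, a⁶, a⁸, a¹⁰, a¹², a¹⁴, a¹⁶, a¹⁸}, of order 10.
Check: |G/G'| = 40/10 = 4 is the order of the abelianisation.

Answer: 10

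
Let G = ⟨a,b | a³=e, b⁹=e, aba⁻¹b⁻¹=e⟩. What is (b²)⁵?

Compute successive powers of (b²), reducing at each step:
  (b²)²: (b²) · b² = b⁴
  (b²)³: (b⁴) · b² = b⁶
  (b²)⁴: (b⁶) · b² = b⁸
  (b²)⁵: (b⁸) · b² = b

Answer: b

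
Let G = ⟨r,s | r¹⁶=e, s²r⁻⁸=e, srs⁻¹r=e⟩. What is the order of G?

Enumerate words in the generators, reducing via the relations: the distinct elements are
  {e, r, s, rs, r², r³, r⁴, r⁵, r⁶, r⁷, r⁸, r⁹, r²s, r³s, r¹², r¹³, r¹¹, r¹⁰, r¹⁴, r¹⁵, r⁴s, r⁵s, r⁶s, r⁷s, s⁻¹, rs⁻¹, r²s⁻¹, r³s⁻¹, r⁴s⁻¹, r⁵s⁻¹, r⁶s⁻¹, r⁷s⁻¹}.
No further products give new elements, so |G| = 32.

Answer: 32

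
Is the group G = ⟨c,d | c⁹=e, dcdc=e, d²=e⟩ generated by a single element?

Every cyclic group is abelian. But c·d = cd while d·c = c⁸d, so c·d ≠ d·c and G is not abelian. Hence G is not cyclic.

Answer: No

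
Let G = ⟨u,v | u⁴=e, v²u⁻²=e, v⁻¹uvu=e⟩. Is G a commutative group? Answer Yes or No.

u·v = uv but v·u = uv⁻¹, so u·v ≠ v·u and G is not abelian.

Answer: No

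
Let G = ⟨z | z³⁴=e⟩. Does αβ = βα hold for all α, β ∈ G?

G has a single generator, so G is cyclic and hence abelian.

Answer: Yes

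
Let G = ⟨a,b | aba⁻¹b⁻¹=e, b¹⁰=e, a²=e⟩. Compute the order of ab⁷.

Compute successive powers until reaching e:
  (ab⁷)¹ = ab⁷, (ab⁷)² = b⁴, (ab⁷)³ = ab, (ab⁷)⁴ = b⁸, (ab⁷)⁵ = ab⁵, (ab⁷)⁶ = b², (ab⁷)⁷ = ab⁹, (ab⁷)⁸ = b⁶, (ab⁷)⁹ = ab³, (ab⁷)¹⁰ = e.
The smallest positive k with (ab⁷)ᵏ = e is 10.

Answer: 10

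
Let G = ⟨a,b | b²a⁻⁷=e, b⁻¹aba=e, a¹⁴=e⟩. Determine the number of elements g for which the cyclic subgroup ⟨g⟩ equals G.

⟨g⟩ = G would require ord(g) = |G| = 28, but the maximum element order in G is 14 < 28. So G is not cyclic and no single element generates it: the count is 0.

Answer: 0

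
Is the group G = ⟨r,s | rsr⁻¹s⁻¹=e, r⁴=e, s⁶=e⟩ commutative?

Each pair of generators commutes: r·s = rs = s·r. Since the generators pairwise commute, every element of G commutes with every other, so G is abelian.

Answer: Yes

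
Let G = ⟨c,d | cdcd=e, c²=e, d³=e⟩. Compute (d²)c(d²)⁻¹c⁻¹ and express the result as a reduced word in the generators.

[(d²), c] = (d²)·c·(d²)⁻¹·c⁻¹.
  (d²) · c = cd
  (cd) · d = cd²
  (cd²) · c = d

Answer: d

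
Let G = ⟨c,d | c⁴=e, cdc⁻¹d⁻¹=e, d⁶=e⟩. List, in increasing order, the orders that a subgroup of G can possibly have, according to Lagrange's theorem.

|G| = 24 = 2³ · 3. By Lagrange's theorem the order of any subgroup divides 24; the divisors of 24 are 1, 2, 3, 4, 6, 8, 12, 24.

Answer: 1, 2, 3, 4, 6, 8, 12, 24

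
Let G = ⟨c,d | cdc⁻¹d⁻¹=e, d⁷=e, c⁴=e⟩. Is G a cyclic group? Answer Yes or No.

|G| = 28. The element cd has order 28 (its powers give 28 distinct elements), so ⟨cd⟩ = G and G is cyclic.

Answer: Yes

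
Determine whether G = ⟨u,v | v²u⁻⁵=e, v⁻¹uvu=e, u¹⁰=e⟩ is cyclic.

Every cyclic group is abelian. But u·v = uv while v·u = u⁴v⁻¹, so u·v ≠ v·u and G is not abelian. Hence G is not cyclic.

Answer: No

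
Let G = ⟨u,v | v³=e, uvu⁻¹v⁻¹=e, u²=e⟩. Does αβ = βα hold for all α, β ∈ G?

Each pair of generators commutes: u·v = uv = v·u. Since the generators pairwise commute, every element of G commutes with every other, so G is abelian.

Answer: Yes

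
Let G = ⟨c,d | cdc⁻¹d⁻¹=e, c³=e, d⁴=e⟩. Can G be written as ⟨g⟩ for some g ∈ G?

|G| = 12. The element cd has order 12 (its powers give 12 distinct elements), so ⟨cd⟩ = G and G is cyclic.

Answer: Yes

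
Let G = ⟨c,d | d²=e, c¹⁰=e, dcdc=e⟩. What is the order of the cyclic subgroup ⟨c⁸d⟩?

|⟨c⁸d⟩| equals the order of c⁸d. Compute successive powers until reaching e:
  (c⁸d)¹ = c⁸d, (c⁸d)² = e.
The smallest positive k with (c⁸d)ᵏ = e is 2, so |⟨c⁸d⟩| = 2.

Answer: 2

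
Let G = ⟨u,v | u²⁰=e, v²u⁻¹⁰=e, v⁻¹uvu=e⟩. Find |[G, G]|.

G' = [G, G] is generated by all commutators. The generator-pair commutators are: [u, v] = u².
The subgroup they normally generate is {e, u², u⁴, u⁶, u⁸, u¹⁰, u¹², u¹⁴, u¹⁶, u¹⁸}, of order 10.
Check: |G/G'| = 40/10 = 4 is the order of the abelianisation.

Answer: 10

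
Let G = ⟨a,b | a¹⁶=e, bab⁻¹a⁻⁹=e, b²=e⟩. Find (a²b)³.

Compute successive powers of (a²b), reducing at each step:
  (a²b)²: (a²b) · a² = a⁴b;   (a⁴b) · b = a⁴
  (a²b)³: (a⁴) · a² = a⁶;   (a⁶) · b = a⁶b

Answer: a⁶b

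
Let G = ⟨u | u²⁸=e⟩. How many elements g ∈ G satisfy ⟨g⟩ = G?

G is cyclic of order 28. An element generates G iff its order is 28, and a cyclic group of order 28 has exactly φ(28) = 12 such elements.

Answer: 12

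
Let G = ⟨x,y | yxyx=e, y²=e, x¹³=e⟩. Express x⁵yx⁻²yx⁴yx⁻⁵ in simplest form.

Multiply left to right, reducing at each step:
  (x⁵) · y = x⁵y
  (x⁵y) · x⁻² = x⁷y
  (x⁷y) · y = x⁷
  (x⁷) · x⁴ = x¹¹
  (x¹¹) · y = x¹¹y
  (x¹¹y) · x⁻⁵ = x³y

Answer: x³y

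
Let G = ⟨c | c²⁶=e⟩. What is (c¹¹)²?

Compute successive powers of (c¹¹), reducing at each step:
  (c¹¹)²: (c¹¹) · c¹¹ = c²²

Answer: c²²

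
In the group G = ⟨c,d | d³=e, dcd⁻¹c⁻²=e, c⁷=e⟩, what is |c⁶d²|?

Compute successive powers until reaching e:
  (c⁶d²)¹ = c⁶d², (c⁶d²)² = c²d, (c⁶d²)³ = e.
The smallest positive k with (c⁶d²)ᵏ = e is 3.

Answer: 3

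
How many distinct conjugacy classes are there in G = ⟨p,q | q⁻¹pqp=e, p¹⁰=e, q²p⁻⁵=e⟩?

The conjugacy classes (representative and size) are:
  [e] (size 1), [p] (size 2), [p⁸] (size 2), [p⁷] (size 2), [p⁴] (size 2), [p⁵] (size 1), [p⁴q] (size 5), [p²q⁻¹] (size 5).
Class equation: 1 + 2 + 2 + 2 + 2 + 1 + 5 + 5 = 20 = |G|. So G has 8 conjugacy classes.

Answer: 8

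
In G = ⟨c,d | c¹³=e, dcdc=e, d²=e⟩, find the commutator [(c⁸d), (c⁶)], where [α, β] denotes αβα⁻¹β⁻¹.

[(c⁸d), (c⁶)] = (c⁸d)·(c⁶)·(c⁸d)⁻¹·(c⁶)⁻¹.
  (c⁸d) · (c⁶) = c²d
  (c²d) · (c⁸d) = c⁷
  (c⁷) · (c⁷) = c

Answer: c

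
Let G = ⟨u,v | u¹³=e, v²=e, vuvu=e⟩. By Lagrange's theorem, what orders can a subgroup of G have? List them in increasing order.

|G| = 26 = 2 · 13. By Lagrange's theorem the order of any subgroup divides 26; the divisors of 26 are 1, 2, 13, 26.

Answer: 1, 2, 13, 26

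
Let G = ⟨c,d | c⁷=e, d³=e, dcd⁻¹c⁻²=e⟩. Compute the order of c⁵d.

Compute successive powers until reaching e:
  (c⁵d)¹ = c⁵d, (c⁵d)² = cd², (c⁵d)³ = e.
The smallest positive k with (c⁵d)ᵏ = e is 3.

Answer: 3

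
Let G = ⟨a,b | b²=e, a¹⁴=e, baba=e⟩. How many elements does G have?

Enumerate words in the generators, reducing via the relations: the distinct elements are
  {a, b, e, ab, a², a³, a⁴, a⁵, a⁶, a⁷, a⁸, a⁹, a²b, a³b, a¹², a¹³, a¹¹, a¹⁰, a⁴b, a⁵b, a⁶b, a⁷b, a⁸b, a⁹b, a¹²b, a¹³b, a¹¹b, a¹⁰b}.
No further products give new elements, so |G| = 28.

Answer: 28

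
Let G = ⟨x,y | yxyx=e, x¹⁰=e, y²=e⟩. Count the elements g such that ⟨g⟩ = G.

⟨g⟩ = G would require ord(g) = |G| = 20, but the maximum element order in G is 10 < 20. So G is not cyclic and no single element generates it: the count is 0.

Answer: 0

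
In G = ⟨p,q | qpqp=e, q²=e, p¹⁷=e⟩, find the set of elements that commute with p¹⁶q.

⟨p¹⁶q⟩ ⊆ C_G(p¹⁶q) since powers of p¹⁶q commute with p¹⁶q; so |C_G(p¹⁶q)| ≥ |⟨p¹⁶q⟩| = 2.
By orbit–stabilizer, |C_G(p¹⁶q)| = |G| / |conj. class of p¹⁶q| = 34 / 17 = 2.
The 2 elements commuting with p¹⁶q are {e, p¹⁶q}.

Answer: {e, p¹⁶q}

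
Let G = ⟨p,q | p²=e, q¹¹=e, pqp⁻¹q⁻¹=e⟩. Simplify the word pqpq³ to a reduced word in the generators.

Multiply left to right, reducing at each step:
  p · q = pq
  (pq) · p = q
  q · q³ = q⁴

Answer: q⁴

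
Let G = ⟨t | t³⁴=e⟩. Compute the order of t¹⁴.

Compute successive powers until reaching e:
  (t¹⁴)¹ = t¹⁴, (t¹⁴)² = t²⁸, (t¹⁴)³ = t⁸, (t¹⁴)⁴ = t²², (t¹⁴)⁵ = t², (t¹⁴)⁶ = t¹⁶, (t¹⁴)⁷ = t³⁰, (t¹⁴)⁸ = t¹⁰, (t¹⁴)⁹ = t²⁴, (t¹⁴)¹⁰ = t⁴, (t¹⁴)¹¹ = t¹⁸, (t¹⁴)¹² = t³², (t¹⁴)¹³ = t¹², (t¹⁴)¹⁴ = t²⁶, (t¹⁴)¹⁵ = t⁶, (t¹⁴)¹⁶ = t²⁰, (t¹⁴)¹⁷ = e.
The smallest positive k with (t¹⁴)ᵏ = e is 17.

Answer: 17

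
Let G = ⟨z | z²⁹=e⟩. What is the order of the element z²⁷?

Compute successive powers until reaching e:
  (z²⁷)¹ = z²⁷, (z²⁷)² = z²⁵, (z²⁷)³ = z²³, (z²⁷)⁴ = z²¹, (z²⁷)⁵ = z¹⁹, (z²⁷)⁶ = z¹⁷, (z²⁷)⁷ = z¹⁵, (z²⁷)⁸ = z¹³, (z²⁷)⁹ = z¹¹, (z²⁷)¹⁰ = z⁹, (z²⁷)¹¹ = z⁷, (z²⁷)¹² = z⁵, (z²⁷)¹³ = z³, (z²⁷)¹⁴ = z, (z²⁷)¹⁵ = z²⁸, (z²⁷)¹⁶ = z²⁶, (z²⁷)¹⁷ = z²⁴, (z²⁷)¹⁸ = z²², (z²⁷)¹⁹ = z²⁰, (z²⁷)²⁰ = z¹⁸, (z²⁷)²¹ = z¹⁶, (z²⁷)²² = z¹⁴, (z²⁷)²³ = z¹², (z²⁷)²⁴ = z¹⁰, (z²⁷)²⁵ = z⁸, (z²⁷)²⁶ = z⁶, (z²⁷)²⁷ = z⁴, (z²⁷)²⁸ = z², (z²⁷)²⁹ = e.
The smallest positive k with (z²⁷)ᵏ = e is 29.

Answer: 29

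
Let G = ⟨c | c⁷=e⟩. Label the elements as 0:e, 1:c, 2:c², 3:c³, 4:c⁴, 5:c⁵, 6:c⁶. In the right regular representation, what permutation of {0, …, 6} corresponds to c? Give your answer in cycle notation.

(0 1 2 3 4 5 6)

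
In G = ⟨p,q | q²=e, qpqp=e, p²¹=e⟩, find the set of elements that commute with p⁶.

⟨p⁶⟩ ⊆ C_G(p⁶) since powers of p⁶ commute with p⁶; so |C_G(p⁶)| ≥ |⟨p⁶⟩| = 7.
By orbit–stabilizer, |C_G(p⁶)| = |G| / |conj. class of p⁶| = 42 / 2 = 21.
The 21 elements commuting with p⁶ are {e, p, p², p³, p⁴, p⁵, p⁶, p⁷, p⁸, p⁹, p¹⁰, p¹¹, p¹², p¹³, p¹⁴, p¹⁵, p¹⁶, p¹⁷, p¹⁸, p¹⁹, p²⁰}.

Answer: {e, p, p², p³, p⁴, p⁵, p⁶, p⁷, p⁸, p⁹, p¹⁰, p¹¹, p¹², p¹³, p¹⁴, p¹⁵, p¹⁶, p¹⁷, p¹⁸, p¹⁹, p²⁰}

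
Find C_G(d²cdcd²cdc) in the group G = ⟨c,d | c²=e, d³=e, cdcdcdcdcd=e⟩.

⟨d²cdcd²cdc⟩ ⊆ C_G(d²cdcd²cdc) since powers of d²cdcd²cdc commute with d²cdcd²cdc; so |C_G(d²cdcd²cdc)| ≥ |⟨d²cdcd²cdc⟩| = 5.
By orbit–stabilizer, |C_G(d²cdcd²cdc)| = |G| / |conj. class of d²cdcd²cdc| = 60 / 12 = 5.
The 5 elements commuting with d²cdcd²cdc are {e, d²cdc, cd²cd, d²cdcd²cdc, cd²cdcd²cd}.

Answer: {e, d²cdc, cd²cd, d²cdcd²cdc, cd²cdcd²cd}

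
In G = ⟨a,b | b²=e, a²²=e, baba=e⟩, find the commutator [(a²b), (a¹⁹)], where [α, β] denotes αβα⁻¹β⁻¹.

[(a²b), (a¹⁹)] = (a²b)·(a¹⁹)·(a²b)⁻¹·(a¹⁹)⁻¹.
  (a²b) · (a¹⁹) = a⁵b
  (a⁵b) · (a²b) = a³
  (a³) · (a³) = a⁶

Answer: a⁶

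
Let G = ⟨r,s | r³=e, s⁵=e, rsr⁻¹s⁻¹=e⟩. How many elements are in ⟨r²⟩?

|⟨r²⟩| equals the order of r². Compute successive powers until reaching e:
  (r²)¹ = r², (r²)² = r, (r²)³ = e.
The smallest positive k with (r²)ᵏ = e is 3, so |⟨r²⟩| = 3.

Answer: 3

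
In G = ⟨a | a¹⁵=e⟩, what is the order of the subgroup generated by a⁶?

|⟨a⁶⟩| equals the order of a⁶. Compute successive powers until reaching e:
  (a⁶)¹ = a⁶, (a⁶)² = a¹², (a⁶)³ = a³, (a⁶)⁴ = a⁹, (a⁶)⁵ = e.
The smallest positive k with (a⁶)ᵏ = e is 5, so |⟨a⁶⟩| = 5.

Answer: 5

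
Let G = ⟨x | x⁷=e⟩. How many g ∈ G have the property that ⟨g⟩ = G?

G is cyclic of order 7. An element generates G iff its order is 7, and a cyclic group of order 7 has exactly φ(7) = 6 such elements.

Answer: 6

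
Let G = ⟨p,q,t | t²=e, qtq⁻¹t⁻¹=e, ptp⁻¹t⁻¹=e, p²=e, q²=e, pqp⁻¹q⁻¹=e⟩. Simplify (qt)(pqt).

Compute (qt) · (pqt) by multiplying left to right and reducing via the relations at each step:
  (qt) · p = pqt
  (pqt) · q = pt
  (pt) · t = p

Answer: p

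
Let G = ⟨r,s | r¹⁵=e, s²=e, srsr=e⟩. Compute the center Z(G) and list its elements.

An element z ∈ Z(G) iff z commutes with every generator.
For example e is central: e·r = r = r·e; e·s = s = s·e.
Whereas r ∉ Z(G) since r·s = rs ≠ r¹⁴s = s·r.
Checking each of the 30 elements this way gives Z(G) = {e}, of order 1.

Answer: {e}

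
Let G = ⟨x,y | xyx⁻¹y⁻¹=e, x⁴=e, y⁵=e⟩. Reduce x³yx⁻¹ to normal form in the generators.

Multiply left to right, reducing at each step:
  (x³) · y = x³y
  (x³y) · x⁻¹ = x²y

Answer: x²y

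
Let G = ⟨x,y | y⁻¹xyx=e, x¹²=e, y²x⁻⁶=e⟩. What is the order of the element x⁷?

Compute successive powers until reaching e:
  (x⁷)¹ = x⁷, (x⁷)² = x², (x⁷)³ = x⁹, (x⁷)⁴ = x⁴, (x⁷)⁵ = x¹¹, (x⁷)⁶ = x⁶, (x⁷)⁷ = x, (x⁷)⁸ = x⁸, (x⁷)⁹ = x³, (x⁷)¹⁰ = x¹⁰, (x⁷)¹¹ = x⁵, (x⁷)¹² = e.
The smallest positive k with (x⁷)ᵏ = e is 12.

Answer: 12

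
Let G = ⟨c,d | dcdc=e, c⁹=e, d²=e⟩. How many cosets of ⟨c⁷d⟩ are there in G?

First find ord(c⁷d) by computing successive powers:
  (c⁷d)¹ = c⁷d, (c⁷d)² = e.
So |⟨c⁷d⟩| = ord(c⁷d) = 2. With |G| = 18, by Lagrange [G : ⟨c⁷d⟩] = 18/2 = 9.

Answer: 9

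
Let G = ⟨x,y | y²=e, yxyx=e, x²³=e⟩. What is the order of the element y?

Compute successive powers until reaching e:
  y¹ = y, y² = e.
The smallest positive k with yᵏ = e is 2.

Answer: 2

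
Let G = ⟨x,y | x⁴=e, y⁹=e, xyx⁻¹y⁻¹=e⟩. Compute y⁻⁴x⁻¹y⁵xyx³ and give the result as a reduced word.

Multiply left to right, reducing at each step:
  (y⁵) · x⁻¹ = x³y⁵
  (x³y⁵) · y⁵ = x³y
  (x³y) · x = y
  y · y = y²
  (y²) · x³ = x³y²

Answer: x³y²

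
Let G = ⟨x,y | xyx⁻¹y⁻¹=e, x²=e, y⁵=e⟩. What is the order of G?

Enumerate words in the generators, reducing via the relations: the distinct elements are
  {e, x, y, xy, y², y³, y⁴, xy², xy³, xy⁴}.
No further products give new elements, so |G| = 10.

Answer: 10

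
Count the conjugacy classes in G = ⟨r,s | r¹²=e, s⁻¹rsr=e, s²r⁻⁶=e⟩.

The conjugacy classes (representative and size) are:
  [e] (size 1), [r¹¹] (size 2), [r²] (size 2), [r⁹] (size 2), [r⁴] (size 2), [r⁵] (size 2), [r⁶] (size 1), [r²s] (size 6), [rs] (size 6).
Class equation: 1 + 2 + 2 + 2 + 2 + 2 + 1 + 6 + 6 = 24 = |G|. So G has 9 conjugacy classes.

Answer: 9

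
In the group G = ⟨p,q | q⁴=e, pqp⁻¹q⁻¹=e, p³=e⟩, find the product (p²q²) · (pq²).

Compute (p²q²) · (pq²) by multiplying left to right and reducing via the relations at each step:
  (p²q²) · p = q²
  (q²) · q² = e

Answer: e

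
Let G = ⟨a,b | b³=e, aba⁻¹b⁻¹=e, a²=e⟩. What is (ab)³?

Compute successive powers of (ab), reducing at each step:
  (ab)²: (ab) · a = b;   b · b = b²
  (ab)³: (b²) · a = ab²;   (ab²) · b = a

Answer: a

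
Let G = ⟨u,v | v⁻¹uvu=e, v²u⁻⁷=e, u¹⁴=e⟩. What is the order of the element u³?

Compute successive powers until reaching e:
  (u³)¹ = u³, (u³)² = u⁶, (u³)³ = u⁹, (u³)⁴ = u¹², (u³)⁵ = u, (u³)⁶ = u⁴, (u³)⁷ = u⁷, (u³)⁸ = u¹⁰, (u³)⁹ = u¹³, (u³)¹⁰ = u², (u³)¹¹ = u⁵, (u³)¹² = u⁸, (u³)¹³ = u¹¹, (u³)¹⁴ = e.
The smallest positive k with (u³)ᵏ = e is 14.

Answer: 14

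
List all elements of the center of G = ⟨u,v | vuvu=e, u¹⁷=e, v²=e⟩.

An element z ∈ Z(G) iff z commutes with every generator.
For example e is central: e·u = u = u·e; e·v = v = v·e.
Whereas u ∉ Z(G) since u·v = uv ≠ u¹⁶v = v·u.
Checking each of the 34 elements this way gives Z(G) = {e}, of order 1.

Answer: {e}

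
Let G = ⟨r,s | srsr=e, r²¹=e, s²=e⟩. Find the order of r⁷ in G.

Compute successive powers until reaching e:
  (r⁷)¹ = r⁷, (r⁷)² = r¹⁴, (r⁷)³ = e.
The smallest positive k with (r⁷)ᵏ = e is 3.

Answer: 3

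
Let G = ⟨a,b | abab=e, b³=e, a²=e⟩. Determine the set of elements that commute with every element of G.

An element z ∈ Z(G) iff z commutes with every generator.
For example e is central: e·a = a = a·e; e·b = b = b·e.
Whereas a ∉ Z(G) since a·b = ab ≠ ab² = b·a.
Checking each of the 6 elements this way gives Z(G) = {e}, of order 1.

Answer: {e}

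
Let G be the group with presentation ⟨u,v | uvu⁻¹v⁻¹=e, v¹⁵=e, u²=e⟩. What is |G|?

Enumerate words in the generators, reducing via the relations: the distinct elements are
  {e, u, v, uv, v², v³, v⁴, v⁵, v⁶, v⁷, v⁸, v⁹, uv², uv³, uv⁴, uv⁵, uv⁶, uv⁷, uv⁸, uv⁹, v¹², v¹³, v¹¹, v¹⁰, v¹⁴, uv¹², uv¹³, uv¹¹, uv¹⁰, uv¹⁴}.
No further products give new elements, so |G| = 30.

Answer: 30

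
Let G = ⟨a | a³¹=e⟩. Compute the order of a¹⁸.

Compute successive powers until reaching e:
  (a¹⁸)¹ = a¹⁸, (a¹⁸)² = a⁵, (a¹⁸)³ = a²³, (a¹⁸)⁴ = a¹⁰, (a¹⁸)⁵ = a²⁸, (a¹⁸)⁶ = a¹⁵, (a¹⁸)⁷ = a², (a¹⁸)⁸ = a²⁰, (a¹⁸)⁹ = a⁷, (a¹⁸)¹⁰ = a²⁵, (a¹⁸)¹¹ = a¹², (a¹⁸)¹² = a³⁰, (a¹⁸)¹³ = a¹⁷, (a¹⁸)¹⁴ = a⁴, (a¹⁸)¹⁵ = a²², (a¹⁸)¹⁶ = a⁹, (a¹⁸)¹⁷ = a²⁷, (a¹⁸)¹⁸ = a¹⁴, (a¹⁸)¹⁹ = a, (a¹⁸)²⁰ = a¹⁹, (a¹⁸)²¹ = a⁶, (a¹⁸)²² = a²⁴, (a¹⁸)²³ = a¹¹, (a¹⁸)²⁴ = a²⁹, (a¹⁸)²⁵ = a¹⁶, (a¹⁸)²⁶ = a³, (a¹⁸)²⁷ = a²¹, (a¹⁸)²⁸ = a⁸, (a¹⁸)²⁹ = a²⁶, (a¹⁸)³⁰ = a¹³, (a¹⁸)³¹ = e.
The smallest positive k with (a¹⁸)ᵏ = e is 31.

Answer: 31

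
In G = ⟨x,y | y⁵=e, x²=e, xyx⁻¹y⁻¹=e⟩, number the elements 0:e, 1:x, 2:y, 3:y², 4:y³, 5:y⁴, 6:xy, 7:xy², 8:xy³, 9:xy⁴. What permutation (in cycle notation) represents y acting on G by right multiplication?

(0 2 3 4 5)(1 6 7 8 9)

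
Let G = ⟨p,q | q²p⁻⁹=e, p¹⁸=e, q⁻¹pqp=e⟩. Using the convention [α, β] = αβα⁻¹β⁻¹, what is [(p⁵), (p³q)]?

[(p⁵), (p³q)] = (p⁵)·(p³q)·(p⁵)⁻¹·(p³q)⁻¹.
  (p⁵) · (p³q) = p⁸q
  (p⁸q) · (p¹³) = p⁴q⁻¹
  (p⁴q⁻¹) · (p³q⁻¹) = p¹⁰

Answer: p¹⁰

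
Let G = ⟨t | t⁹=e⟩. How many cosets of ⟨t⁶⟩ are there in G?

First find ord(t⁶) by computing successive powers:
  (t⁶)¹ = t⁶, (t⁶)² = t³, (t⁶)³ = e.
So |⟨t⁶⟩| = ord(t⁶) = 3. With |G| = 9, by Lagrange [G : ⟨t⁶⟩] = 9/3 = 3.

Answer: 3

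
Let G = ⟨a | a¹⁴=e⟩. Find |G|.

G is generated by a single element, so G is cyclic. The relator gives a¹⁴ = e and no smaller power is forced to be e, so the 14 powers {a, e, a², a³, a⁴, a⁵, a⁶, a⁷, a⁸, a⁹, a¹², a¹³, a¹¹, a¹⁰} are distinct. Hence |G| = 14.

Answer: 14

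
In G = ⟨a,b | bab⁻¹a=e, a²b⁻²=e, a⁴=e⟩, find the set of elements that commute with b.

⟨b⟩ ⊆ C_G(b) since powers of b commute with b; so |C_G(b)| ≥ |⟨b⟩| = 4.
By orbit–stabilizer, |C_G(b)| = |G| / |conj. class of b| = 8 / 2 = 4.
The 4 elements commuting with b are {e, a², b, b⁻¹}.

Answer: {e, a², b, b⁻¹}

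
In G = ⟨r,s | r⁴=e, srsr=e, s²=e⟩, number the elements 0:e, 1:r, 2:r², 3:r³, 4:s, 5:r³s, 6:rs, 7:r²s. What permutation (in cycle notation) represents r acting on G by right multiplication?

(0 1 2 3)(4 5 7 6)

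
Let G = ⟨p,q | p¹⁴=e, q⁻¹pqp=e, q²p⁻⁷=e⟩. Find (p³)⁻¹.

The order of (p³) is 14 (smallest k with (p³)ᵏ = e), so (p³)⁻¹ = (p³)¹³ = p¹¹.
Check: (p³) · (p¹¹) → (p³) · p¹¹ = e, giving e as required.

Answer: p¹¹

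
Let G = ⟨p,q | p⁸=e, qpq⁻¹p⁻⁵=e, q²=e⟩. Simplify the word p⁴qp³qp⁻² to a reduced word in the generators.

Multiply left to right, reducing at each step:
  (p⁴) · q = p⁴q
  (p⁴q) · p³ = p³q
  (p³q) · q = p³
  (p³) · p⁻² = p

Answer: p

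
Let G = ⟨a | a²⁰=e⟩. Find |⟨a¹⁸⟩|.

|⟨a¹⁸⟩| equals the order of a¹⁸. Compute successive powers until reaching e:
  (a¹⁸)¹ = a¹⁸, (a¹⁸)² = a¹⁶, (a¹⁸)³ = a¹⁴, (a¹⁸)⁴ = a¹², (a¹⁸)⁵ = a¹⁰, (a¹⁸)⁶ = a⁸, (a¹⁸)⁷ = a⁶, (a¹⁸)⁸ = a⁴, (a¹⁸)⁹ = a², (a¹⁸)¹⁰ = e.
The smallest positive k with (a¹⁸)ᵏ = e is 10, so |⟨a¹⁸⟩| = 10.

Answer: 10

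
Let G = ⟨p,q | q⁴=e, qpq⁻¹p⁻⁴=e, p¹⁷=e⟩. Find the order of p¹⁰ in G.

Compute successive powers until reaching e:
  (p¹⁰)¹ = p¹⁰, (p¹⁰)² = p³, (p¹⁰)³ = p¹³, (p¹⁰)⁴ = p⁶, (p¹⁰)⁵ = p¹⁶, (p¹⁰)⁶ = p⁹, (p¹⁰)⁷ = p², (p¹⁰)⁸ = p¹², (p¹⁰)⁹ = p⁵, (p¹⁰)¹⁰ = p¹⁵, (p¹⁰)¹¹ = p⁸, (p¹⁰)¹² = p, (p¹⁰)¹³ = p¹¹, (p¹⁰)¹⁴ = p⁴, (p¹⁰)¹⁵ = p¹⁴, (p¹⁰)¹⁶ = p⁷, (p¹⁰)¹⁷ = e.
The smallest positive k with (p¹⁰)ᵏ = e is 17.

Answer: 17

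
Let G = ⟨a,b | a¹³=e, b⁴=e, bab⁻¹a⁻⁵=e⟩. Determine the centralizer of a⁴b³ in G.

⟨a⁴b³⟩ ⊆ C_G(a⁴b³) since powers of a⁴b³ commute with a⁴b³; so |C_G(a⁴b³)| ≥ |⟨a⁴b³⟩| = 4.
By orbit–stabilizer, |C_G(a⁴b³)| = |G| / |conj. class of a⁴b³| = 52 / 13 = 4.
The 4 elements commuting with a⁴b³ are {e, a⁶b, a⁴b³, a¹⁰b²}.

Answer: {e, a⁶b, a⁴b³, a¹⁰b²}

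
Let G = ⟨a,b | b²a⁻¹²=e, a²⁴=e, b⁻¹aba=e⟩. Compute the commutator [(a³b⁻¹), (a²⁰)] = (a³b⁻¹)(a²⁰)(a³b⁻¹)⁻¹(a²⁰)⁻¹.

[(a³b⁻¹), (a²⁰)] = (a³b⁻¹)·(a²⁰)·(a³b⁻¹)⁻¹·(a²⁰)⁻¹.
  (a³b⁻¹) · (a²⁰) = a⁷b⁻¹
  (a⁷b⁻¹) · (a³b) = a⁴
  (a⁴) · (a⁴) = a⁸

Answer: a⁸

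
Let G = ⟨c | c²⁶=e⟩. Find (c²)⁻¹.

The order of (c²) is 13 (smallest k with (c²)ᵏ = e), so (c²)⁻¹ = (c²)¹² = c²⁴.
Check: (c²) · (c²⁴) → (c²) · c²⁴ = e, giving e as required.

Answer: c²⁴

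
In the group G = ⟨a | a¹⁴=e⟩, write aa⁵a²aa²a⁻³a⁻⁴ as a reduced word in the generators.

Multiply left to right, reducing at each step:
  a · a⁵ = a⁶
  (a⁶) · a² = a⁸
  (a⁸) · a = a⁹
  (a⁹) · a² = a¹¹
  (a¹¹) · a⁻³ = a⁸
  (a⁸) · a⁻⁴ = a⁴

Answer: a⁴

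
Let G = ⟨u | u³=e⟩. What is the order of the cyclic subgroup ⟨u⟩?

|⟨u⟩| equals the order of u. Compute successive powers until reaching e:
  u¹ = u, u² = u², u³ = e.
The smallest positive k with uᵏ = e is 3, so |⟨u⟩| = 3.

Answer: 3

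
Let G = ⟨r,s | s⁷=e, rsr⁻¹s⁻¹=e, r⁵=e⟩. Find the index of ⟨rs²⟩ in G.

First find ord(rs²) by computing successive powers:
  (rs²)¹ = rs², (rs²)² = r²s⁴, (rs²)³ = r³s⁶, (rs²)⁴ = r⁴s, (rs²)⁵ = s³, (rs²)⁶ = rs⁵, (rs²)⁷ = r², (rs²)⁸ = r³s², (rs²)⁹ = r⁴s⁴, (rs²)¹⁰ = s⁶, (rs²)¹¹ = rs, (rs²)¹² = r²s³, (rs²)¹³ = r³s⁵, (rs²)¹⁴ = r⁴, (rs²)¹⁵ = s², (rs²)¹⁶ = rs⁴, (rs²)¹⁷ = r²s⁶, (rs²)¹⁸ = r³s, (rs²)¹⁹ = r⁴s³, (rs²)²⁰ = s⁵, (rs²)²¹ = r, (rs²)²² = r²s², (rs²)²³ = r³s⁴, (rs²)²⁴ = r⁴s⁶, (rs²)²⁵ = s, (rs²)²⁶ = rs³, (rs²)²⁷ = r²s⁵, (rs²)²⁸ = r³, (rs²)²⁹ = r⁴s², (rs²)³⁰ = s⁴, (rs²)³¹ = rs⁶, (rs²)³² = r²s, (rs²)³³ = r³s³, (rs²)³⁴ = r⁴s⁵, (rs²)³⁵ = e.
So |⟨rs²⟩| = ord(rs²) = 35. With |G| = 35, by Lagrange [G : ⟨rs²⟩] = 35/35 = 1.

Answer: 1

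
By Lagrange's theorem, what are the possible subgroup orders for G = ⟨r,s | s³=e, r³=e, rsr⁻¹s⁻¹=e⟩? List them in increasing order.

|G| = 9 = 3². By Lagrange's theorem the order of any subgroup divides 9; the divisors of 9 are 1, 3, 9.

Answer: 1, 3, 9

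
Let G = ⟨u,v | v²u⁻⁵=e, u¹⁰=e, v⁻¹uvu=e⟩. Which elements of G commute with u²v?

⟨u²v⟩ ⊆ C_G(u²v) since powers of u²v commute with u²v; so |C_G(u²v)| ≥ |⟨u²v⟩| = 4.
By orbit–stabilizer, |C_G(u²v)| = |G| / |conj. class of u²v| = 20 / 5 = 4.
The 4 elements commuting with u²v are {e, u⁵, u²v, u²v⁻¹}.

Answer: {e, u⁵, u²v, u²v⁻¹}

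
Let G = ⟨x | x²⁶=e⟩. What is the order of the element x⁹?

Compute successive powers until reaching e:
  (x⁹)¹ = x⁹, (x⁹)² = x¹⁸, (x⁹)³ = x, (x⁹)⁴ = x¹⁰, (x⁹)⁵ = x¹⁹, (x⁹)⁶ = x², (x⁹)⁷ = x¹¹, (x⁹)⁸ = x²⁰, (x⁹)⁹ = x³, (x⁹)¹⁰ = x¹², (x⁹)¹¹ = x²¹, (x⁹)¹² = x⁴, (x⁹)¹³ = x¹³, (x⁹)¹⁴ = x²², (x⁹)¹⁵ = x⁵, (x⁹)¹⁶ = x¹⁴, (x⁹)¹⁷ = x²³, (x⁹)¹⁸ = x⁶, (x⁹)¹⁹ = x¹⁵, (x⁹)²⁰ = x²⁴, (x⁹)²¹ = x⁷, (x⁹)²² = x¹⁶, (x⁹)²³ = x²⁵, (x⁹)²⁴ = x⁸, (x⁹)²⁵ = x¹⁷, (x⁹)²⁶ = e.
The smallest positive k with (x⁹)ᵏ = e is 26.

Answer: 26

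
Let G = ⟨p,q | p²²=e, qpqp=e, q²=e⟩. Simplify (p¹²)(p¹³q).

Compute (p¹²) · (p¹³q) by multiplying left to right and reducing via the relations at each step:
  (p¹²) · p¹³ = p³
  (p³) · q = p³q

Answer: p³q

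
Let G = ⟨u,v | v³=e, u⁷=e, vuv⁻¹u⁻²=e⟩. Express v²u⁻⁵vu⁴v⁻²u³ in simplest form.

Multiply left to right, reducing at each step:
  (v²) · u⁻⁵ = uv²
  (uv²) · v = u
  u · u⁴ = u⁵
  (u⁵) · v⁻² = u⁵v
  (u⁵v) · u³ = u⁴v

Answer: u⁴v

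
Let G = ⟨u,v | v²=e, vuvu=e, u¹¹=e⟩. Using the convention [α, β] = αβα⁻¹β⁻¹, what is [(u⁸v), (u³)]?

[(u⁸v), (u³)] = (u⁸v)·(u³)·(u⁸v)⁻¹·(u³)⁻¹.
  (u⁸v) · (u³) = u⁵v
  (u⁵v) · (u⁸v) = u⁸
  (u⁸) · (u⁸) = u⁵

Answer: u⁵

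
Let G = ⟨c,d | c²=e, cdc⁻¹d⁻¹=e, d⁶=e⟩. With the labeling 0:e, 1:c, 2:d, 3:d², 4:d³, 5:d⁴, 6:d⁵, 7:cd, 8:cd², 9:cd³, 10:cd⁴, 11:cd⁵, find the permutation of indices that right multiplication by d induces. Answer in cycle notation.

(0 2 3 4 5 6)(1 7 8 9 10 11)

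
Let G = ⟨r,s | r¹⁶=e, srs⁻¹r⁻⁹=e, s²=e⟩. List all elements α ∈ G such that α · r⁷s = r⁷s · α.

⟨r⁷s⟩ ⊆ C_G(r⁷s) since powers of r⁷s commute with r⁷s; so |C_G(r⁷s)| ≥ |⟨r⁷s⟩| = 16.
By orbit–stabilizer, |C_G(r⁷s)| = |G| / |conj. class of r⁷s| = 32 / 2 = 16.
The 16 elements commuting with r⁷s are {e, r², r⁴, r⁶, r⁸, r¹⁰, r¹², r¹⁴, r⁹s, rs, r¹¹s, r³s, r¹³s, r⁵s, r¹⁵s, r⁷s}.

Answer: {e, r², r⁴, r⁶, r⁸, r¹⁰, r¹², r¹⁴, r⁹s, rs, r¹¹s, r³s, r¹³s, r⁵s, r¹⁵s, r⁷s}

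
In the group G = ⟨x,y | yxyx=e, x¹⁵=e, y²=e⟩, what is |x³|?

Compute successive powers until reaching e:
  (x³)¹ = x³, (x³)² = x⁶, (x³)³ = x⁹, (x³)⁴ = x¹², (x³)⁵ = e.
The smallest positive k with (x³)ᵏ = e is 5.

Answer: 5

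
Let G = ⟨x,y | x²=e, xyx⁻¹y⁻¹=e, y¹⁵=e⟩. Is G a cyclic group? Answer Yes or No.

|G| = 30. The element xy has order 30 (its powers give 30 distinct elements), so ⟨xy⟩ = G and G is cyclic.

Answer: Yes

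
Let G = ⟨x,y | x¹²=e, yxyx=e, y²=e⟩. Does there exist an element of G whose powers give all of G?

Every cyclic group is abelian. But x·y = xy while y·x = x¹¹y, so x·y ≠ y·x and G is not abelian. Hence G is not cyclic.

Answer: No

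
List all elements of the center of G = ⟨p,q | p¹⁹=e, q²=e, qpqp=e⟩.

An element z ∈ Z(G) iff z commutes with every generator.
For example e is central: e·p = p = p·e; e·q = q = q·e.
Whereas p ∉ Z(G) since p·q = pq ≠ p¹⁸q = q·p.
Checking each of the 38 elements this way gives Z(G) = {e}, of order 1.

Answer: {e}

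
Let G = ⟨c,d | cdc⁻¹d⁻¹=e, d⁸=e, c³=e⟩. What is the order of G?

Enumerate words in the generators, reducing via the relations: the distinct elements are
  {c, d, e, cd, c², d², d³, d⁴, d⁵, d⁶, d⁷, cd², cd³, cd⁴, cd⁵, cd⁶, cd⁷, c²d, c²d², c²d³, c²d⁴, c²d⁵, c²d⁶, c²d⁷}.
No further products give new elements, so |G| = 24.

Answer: 24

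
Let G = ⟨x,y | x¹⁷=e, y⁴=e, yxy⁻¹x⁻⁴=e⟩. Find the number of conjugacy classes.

The conjugacy classes (representative and size) are:
  [e] (size 1), [x⁴] (size 4), [x²] (size 4), [x⁵] (size 4), [x¹¹] (size 4), [x⁷y] (size 17), [x³y²] (size 17), [x⁹y³] (size 17).
Class equation: 1 + 4 + 4 + 4 + 4 + 17 + 17 + 17 = 68 = |G|. So G has 8 conjugacy classes.

Answer: 8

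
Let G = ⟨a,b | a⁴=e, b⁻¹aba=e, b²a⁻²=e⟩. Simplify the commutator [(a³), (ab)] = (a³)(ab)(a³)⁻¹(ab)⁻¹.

[(a³), (ab)] = (a³)·(ab)·(a³)⁻¹·(ab)⁻¹.
  (a³) · (ab) = b
  b · a = ab⁻¹
  (ab⁻¹) · (ab⁻¹) = a²

Answer: a²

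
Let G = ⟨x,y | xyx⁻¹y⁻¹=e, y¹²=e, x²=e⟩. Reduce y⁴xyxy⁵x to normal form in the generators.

Multiply left to right, reducing at each step:
  (y⁴) · x = xy⁴
  (xy⁴) · y = xy⁵
  (xy⁵) · x = y⁵
  (y⁵) · y⁵ = y¹⁰
  (y¹⁰) · x = xy¹⁰

Answer: xy¹⁰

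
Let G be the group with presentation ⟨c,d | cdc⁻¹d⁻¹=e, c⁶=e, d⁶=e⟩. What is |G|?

Enumerate words in the generators, reducing via the relations: the distinct elements are
  {c, d, e, cd, c², c³, c⁴, c⁵, d², d³, d⁴, d⁵, cd², cd³, cd⁴, cd⁵, c²d, c³d, c⁴d, c⁵d, c²d², c²d³, c²d⁴, c²d⁵, c³d², c³d³, c³d⁴, c³d⁵, c⁴d², c⁴d³, c⁴d⁴, c⁴d⁵, c⁵d², c⁵d³, c⁵d⁴, c⁵d⁵}.
No further products give new elements, so |G| = 36.

Answer: 36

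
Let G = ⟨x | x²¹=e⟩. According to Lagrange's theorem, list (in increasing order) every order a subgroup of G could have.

|G| = 21 = 3 · 7. By Lagrange's theorem the order of any subgroup divides 21; the divisors of 21 are 1, 3, 7, 21.

Answer: 1, 3, 7, 21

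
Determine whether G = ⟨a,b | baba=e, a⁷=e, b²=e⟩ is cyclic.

Every cyclic group is abelian. But a·b = ab while b·a = a⁶b, so a·b ≠ b·a and G is not abelian. Hence G is not cyclic.

Answer: No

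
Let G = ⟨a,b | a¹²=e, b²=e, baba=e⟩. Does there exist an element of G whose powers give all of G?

Every cyclic group is abelian. But a·b = ab while b·a = a¹¹b, so a·b ≠ b·a and G is not abelian. Hence G is not cyclic.

Answer: No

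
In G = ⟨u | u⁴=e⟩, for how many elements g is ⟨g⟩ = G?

G is cyclic of order 4. An element generates G iff its order is 4, and a cyclic group of order 4 has exactly φ(4) = 2 such elements.

Answer: 2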